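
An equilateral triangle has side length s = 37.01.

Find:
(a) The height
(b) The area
(a) The height splits the triangle into two 30-60-90 halves: h = s·√3/2 = 37.01·1.73205/2 ≈ 64.1032/2 ≈ 32.0516
(b) Area = (√3/4)·s² = (√3/4)·37.01² = (√3/4)·1369.7401 ≈ 0.433013·1369.7401 ≈ 593.115

Height = 32.05, Area = 593.1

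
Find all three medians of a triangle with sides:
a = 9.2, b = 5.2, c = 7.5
Median formula: m_a = ½√(2b² + 2c² − a²) (and cyclically). a² = 84.64, b² = 27.04, c² = 56.25.
m_a = ½√(2·27.04 + 2·56.25 − 84.64) = ½√81.94 ≈ ½·9.05207 ≈ 4.52604
m_b = ½√(2·84.64 + 2·56.25 − 27.04) = ½√254.74 ≈ ½·15.9606 ≈ 7.98029
m_c = ½√(2·84.64 + 2·27.04 − 56.25) = ½√167.11 ≈ ½·12.9271 ≈ 6.46355

m_a = 4.526, m_b = 7.98, m_c = 6.464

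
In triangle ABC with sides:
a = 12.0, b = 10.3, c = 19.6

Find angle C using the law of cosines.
c² = a² + b² − 2ab·cos(C)  ⇒  cos(C) = (a² + b² − c²)/(2ab)
cos(C) = (12.0² + 10.3² − 19.6²)/(2·12.0·10.3) = (144 + 106.09 − 384.16)/247.2 = -134.07/247.2 ≈ -0.542354
C = arccos(-0.542354) ≈ 122.844°

C = 122.8°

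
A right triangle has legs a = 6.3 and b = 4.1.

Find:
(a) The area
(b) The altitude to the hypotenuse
(a) The legs are perpendicular, so Area = ½·a·b = ½·6.3·4.1 = ½·25.83 = 12.915
(b) Hypotenuse c = √(a² + b²) = √(39.69 + 16.81) = √56.5 ≈ 7.51665
    Area = ½·c·h_c  ⇒  h_c = 2·Area/c = 25.83/7.51665 ≈ 3.43637

Area = 12.915, h_c = 3.436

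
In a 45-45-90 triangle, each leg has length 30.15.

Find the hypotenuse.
In a 45-45-90 triangle the sides are in ratio 1 : 1 : √2, so hypotenuse = leg·√2.
Hypotenuse = 30.15·√2 ≈ 30.15·1.41421 ≈ 42.6385

Hypotenuse = 30.15√2 = 42.64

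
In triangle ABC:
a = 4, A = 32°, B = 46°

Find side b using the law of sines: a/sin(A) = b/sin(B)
a/sin(A) = b/sin(B)  ⇒  b = a·sin(B)/sin(A) = 4·sin(46°)/sin(32°)
sin(46°) ≈ 0.71934, sin(32°) ≈ 0.529919
b ≈ 4·0.71934/0.529919 ≈ 2.87736/0.529919 ≈ 5.42981

b = 5.43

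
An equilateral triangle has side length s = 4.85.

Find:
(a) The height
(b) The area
(a) The height splits the triangle into two 30-60-90 halves: h = s·√3/2 = 4.85·1.73205/2 ≈ 8.40045/2 ≈ 4.20022
(b) Area = (√3/4)·s² = (√3/4)·4.85² = (√3/4)·23.5225 ≈ 0.433013·23.5225 ≈ 10.1855

Height = 4.2, Area = 10.19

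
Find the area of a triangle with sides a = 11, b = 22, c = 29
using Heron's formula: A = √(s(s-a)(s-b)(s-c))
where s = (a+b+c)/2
s = (11 + 22 + 29)/2 = 62/2 = 31
s − a = 20, s − b = 9, s − c = 2
s(s−a)(s−b)(s−c) = 31·20·9·2 = 11160
Area = √11160 ≈ 105.641

s = 31.0, Area = 105.6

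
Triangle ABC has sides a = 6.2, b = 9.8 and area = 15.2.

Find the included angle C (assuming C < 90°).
Area = ½·a·b·sin(C)  ⇒  sin(C) = 2·Area/(a·b) = 2·15.2/(6.2·9.8) = 30.4/60.76 ≈ 0.500329
C = arcsin(0.500329) ≈ 30.0218° (taking the acute solution since C < 90°)

C = 30.02°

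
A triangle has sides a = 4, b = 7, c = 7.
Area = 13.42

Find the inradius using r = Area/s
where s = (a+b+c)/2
s = (4 + 7 + 7)/2 = 18/2 = 9
r = Area/s = 13.42/9 ≈ 1.49111

r = 1.491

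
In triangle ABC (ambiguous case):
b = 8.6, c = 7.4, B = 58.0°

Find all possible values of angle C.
b/sin(B) = c/sin(C)  ⇒  sin(C) = c·sin(B)/b = 7.4·sin(58.0°)/8.6
sin(58.0°) ≈ 0.848048
sin(C) ≈ 7.4·0.848048/8.6 ≈ 6.27556/8.6 ≈ 0.729716
Candidate 1: C₁ = arcsin(0.729716) ≈ 46.8626°  →  A = 180° − 58.0° − 46.8626° ≈ 75.1374° > 0, valid
Candidate 2: C₂ = 180° − C₁ ≈ 133.137°  →  A = 180° − 58.0° − 133.137° ≈ -11.1374° ≤ 0, not a valid triangle

C = 46.86° (one solution)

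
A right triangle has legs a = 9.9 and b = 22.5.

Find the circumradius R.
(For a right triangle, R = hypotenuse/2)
Hypotenuse c = √(a² + b²) = √(98.01 + 506.25) = √604.26 ≈ 24.5817
R = c/2 ≈ 24.5817/2 ≈ 12.2909

R = 12.29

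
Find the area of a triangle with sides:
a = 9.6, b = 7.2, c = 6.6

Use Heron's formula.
s = (9.6 + 7.2 + 6.6)/2 = 23.4/2 = 11.7
s − a = 2.1, s − b = 4.5, s − c = 5.1
s(s−a)(s−b)(s−c) = 11.7·2.1·4.5·5.1 ≈ 563.881
Area = √563.881 ≈ 23.7462

Area = 23.75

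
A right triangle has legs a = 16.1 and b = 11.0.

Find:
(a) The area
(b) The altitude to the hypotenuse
(a) The legs are perpendicular, so Area = ½·a·b = ½·16.1·11.0 = ½·177.1 = 88.55
(b) Hypotenuse c = √(a² + b²) = √(259.21 + 121) = √380.21 ≈ 19.499
    Area = ½·c·h_c  ⇒  h_c = 2·Area/c = 177.1/19.499 ≈ 9.08253

Area = 88.55, h_c = 9.083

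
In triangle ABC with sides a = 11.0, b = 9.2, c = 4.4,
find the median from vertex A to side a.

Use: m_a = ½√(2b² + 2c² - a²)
m_a = ½√(2·9.2² + 2·4.4² − 11.0²) = ½√(2·84.64 + 2·19.36 − 121) = ½√(169.28 + 38.72 − 121) = ½√87
√87 ≈ 9.32738, so m_a ≈ 4.66369

m_a = 4.664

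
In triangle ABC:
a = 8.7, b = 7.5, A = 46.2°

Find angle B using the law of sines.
a/sin(A) = b/sin(B)  ⇒  sin(B) = b·sin(A)/a = 7.5·sin(46.2°)/8.7
sin(46.2°) ≈ 0.72176
sin(B) ≈ 7.5·0.72176/8.7 ≈ 5.4132/8.7 ≈ 0.622207
B = arcsin(0.622207) ≈ 38.4775°
(Since b ≤ a we need B ≤ A, so the obtuse alternative 180° − 38.4775° ≈ 141.523° is rejected.)

B = 38.48°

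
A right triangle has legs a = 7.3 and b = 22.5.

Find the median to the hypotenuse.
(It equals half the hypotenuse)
Hypotenuse c = √(a² + b²) = √(53.29 + 506.25) = √559.54 ≈ 23.6546
Median to hypotenuse = c/2 ≈ 23.6546/2 ≈ 11.8273

Median = 11.83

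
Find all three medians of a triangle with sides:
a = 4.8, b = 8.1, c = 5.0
Median formula: m_a = ½√(2b² + 2c² − a²) (and cyclically). a² = 23.04, b² = 65.61, c² = 25.
m_a = ½√(2·65.61 + 2·25 − 23.04) = ½√158.18 ≈ ½·12.577 ≈ 6.28848
m_b = ½√(2·23.04 + 2·25 − 65.61) = ½√30.47 ≈ ½·5.51996 ≈ 2.75998
m_c = ½√(2·23.04 + 2·65.61 − 25) = ½√152.3 ≈ ½·12.341 ≈ 6.17049

m_a = 6.288, m_b = 2.76, m_c = 6.17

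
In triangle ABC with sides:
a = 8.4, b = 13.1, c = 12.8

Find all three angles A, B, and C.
Law of cosines for each angle (a² = 70.56, b² = 171.61, c² = 163.84):
cos(A) = (b² + c² − a²)/(2bc) = (171.61 + 163.84 − 70.56)/(2·13.1·12.8) = 264.89/335.36 ≈ 0.789868  ⇒  A ≈ 37.8269°
cos(B) = (a² + c² − b²)/(2ac) = (70.56 + 163.84 − 171.61)/(2·8.4·12.8) = 62.79/215.04 ≈ 0.291992  ⇒  B ≈ 73.0227°
cos(C) = (a² + b² − c²)/(2ab) = (70.56 + 171.61 − 163.84)/(2·8.4·13.1) = 78.33/220.08 ≈ 0.355916  ⇒  C ≈ 69.1504°
Check: A + B + C ≈ 180°

A = 37.83°, B = 73.02°, C = 69.15°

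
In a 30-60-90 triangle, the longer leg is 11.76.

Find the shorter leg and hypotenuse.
In a 30-60-90 triangle the sides are in ratio 1 : √3 : 2, so short leg = long leg/√3 and hypotenuse = 2·(short leg).
Short leg = 11.76/√3 ≈ 11.76/1.73205 ≈ 6.78964
Hypotenuse = 2·6.78964 ≈ 13.5793

Short leg = 6.79, Hypotenuse = 13.58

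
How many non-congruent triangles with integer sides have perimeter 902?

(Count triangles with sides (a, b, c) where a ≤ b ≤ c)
Let a ≤ b ≤ c with a + b + c = 902. The only binding inequality is a + b > c, i.e. 902 − c > c, so c < 902/2; and c ≥ 902/3 since c is the largest side.
So 301 ≤ c ≤ 450. For each c, b runs from ⌈(902 − c)/2⌉ up to c (then a = 902 − b − c satisfies 1 ≤ a ≤ b automatically), giving c − ⌈(902 − c)/2⌉ + 1 choices.
Summing over c: 1 + 3 + 4 + 6 + … + 223 + 225  (150 terms, c = 301, …, 450) = 16950
Check (closed form: nearest integer to p²/48 for even p, (p+3)²/48 for odd p): 902²/48 = 813604/48 ≈ 16950.08 → 16950

16950 triangles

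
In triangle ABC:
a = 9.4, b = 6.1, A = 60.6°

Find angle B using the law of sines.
a/sin(A) = b/sin(B)  ⇒  sin(B) = b·sin(A)/a = 6.1·sin(60.6°)/9.4
sin(60.6°) ≈ 0.871214
sin(B) ≈ 6.1·0.871214/9.4 ≈ 5.3144/9.4 ≈ 0.565362
B = arcsin(0.565362) ≈ 34.4274°
(Since b ≤ a we need B ≤ A, so the obtuse alternative 180° − 34.4274° ≈ 145.573° is rejected.)

B = 34.43°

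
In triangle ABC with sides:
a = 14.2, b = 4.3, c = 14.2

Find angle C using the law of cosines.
c² = a² + b² − 2ab·cos(C)  ⇒  cos(C) = (a² + b² − c²)/(2ab)
cos(C) = (14.2² + 4.3² − 14.2²)/(2·14.2·4.3) = (201.64 + 18.49 − 201.64)/122.12 = 18.49/122.12 ≈ 0.151408
C = arccos(0.151408) ≈ 81.2914°

C = 81.29°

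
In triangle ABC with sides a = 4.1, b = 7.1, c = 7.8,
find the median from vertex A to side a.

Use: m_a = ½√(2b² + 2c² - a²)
m_a = ½√(2·7.1² + 2·7.8² − 4.1²) = ½√(2·50.41 + 2·60.84 − 16.81) = ½√(100.82 + 121.68 − 16.81) = ½√205.69
√205.69 ≈ 14.3419, so m_a ≈ 7.17095

m_a = 7.171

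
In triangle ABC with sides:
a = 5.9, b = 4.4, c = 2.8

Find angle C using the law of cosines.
c² = a² + b² − 2ab·cos(C)  ⇒  cos(C) = (a² + b² − c²)/(2ab)
cos(C) = (5.9² + 4.4² − 2.8²)/(2·5.9·4.4) = (34.81 + 19.36 − 7.84)/51.92 = 46.33/51.92 ≈ 0.892334
C = arccos(0.892334) ≈ 26.8319°

C = 26.83°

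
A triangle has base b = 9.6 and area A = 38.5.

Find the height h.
A = ½·b·h  ⇒  h = 2A/b = 2·38.5/9.6 = 77/9.6 ≈ 8.02083

h = 8.021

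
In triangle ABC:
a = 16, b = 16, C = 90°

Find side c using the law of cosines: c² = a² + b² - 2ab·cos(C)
c² = 16² + 16² − 2·16·16·cos(90°)
cos(90°) ≈ 0
c² ≈ 256 + 256 − 512·(0) ≈ 512 − 0 ≈ 512
c ≈ √512 ≈ 22.6274

c = 22.63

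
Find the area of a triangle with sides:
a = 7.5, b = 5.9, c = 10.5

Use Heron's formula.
s = (7.5 + 5.9 + 10.5)/2 = 23.9/2 = 11.95
s − a = 4.45, s − b = 6.05, s − c = 1.45
s(s−a)(s−b)(s−c) = 11.95·4.45·6.05·1.45 ≈ 466.5
Area = √466.5 ≈ 21.5986

Area = 21.6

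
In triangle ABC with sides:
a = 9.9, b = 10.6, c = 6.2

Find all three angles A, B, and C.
Law of cosines for each angle (a² = 98.01, b² = 112.36, c² = 38.44):
cos(A) = (b² + c² − a²)/(2bc) = (112.36 + 38.44 − 98.01)/(2·10.6·6.2) = 52.79/131.44 ≈ 0.401628  ⇒  A ≈ 66.32°
cos(B) = (a² + c² − b²)/(2ac) = (98.01 + 38.44 − 112.36)/(2·9.9·6.2) = 24.09/122.76 ≈ 0.196237  ⇒  B ≈ 78.683°
cos(C) = (a² + b² − c²)/(2ab) = (98.01 + 112.36 − 38.44)/(2·9.9·10.6) = 171.93/209.88 ≈ 0.819182  ⇒  C ≈ 34.997°
Check: A + B + C ≈ 180°

A = 66.32°, B = 78.68°, C = 35°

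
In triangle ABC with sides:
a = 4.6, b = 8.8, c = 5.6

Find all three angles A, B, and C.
Law of cosines for each angle (a² = 21.16, b² = 77.44, c² = 31.36):
cos(A) = (b² + c² − a²)/(2bc) = (77.44 + 31.36 − 21.16)/(2·8.8·5.6) = 87.64/98.56 ≈ 0.889205  ⇒  A ≈ 27.2265°
cos(B) = (a² + c² − b²)/(2ac) = (21.16 + 31.36 − 77.44)/(2·4.6·5.6) = -24.92/51.52 ≈ -0.483696  ⇒  B ≈ 118.927°
cos(C) = (a² + b² − c²)/(2ab) = (21.16 + 77.44 − 31.36)/(2·4.6·8.8) = 67.24/80.96 ≈ 0.830534  ⇒  C ≈ 33.8464°
Check: A + B + C ≈ 180°

A = 27.23°, B = 118.9°, C = 33.85°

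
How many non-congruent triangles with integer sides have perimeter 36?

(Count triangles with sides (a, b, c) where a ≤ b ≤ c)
Let a ≤ b ≤ c with a + b + c = 36. The only binding inequality is a + b > c, i.e. 36 − c > c, so c < 36/2; and c ≥ 36/3 since c is the largest side.
So 12 ≤ c ≤ 17. For each c, b runs from ⌈(36 − c)/2⌉ up to c (then a = 36 − b − c satisfies 1 ≤ a ≤ b automatically), giving c − ⌈(36 − c)/2⌉ + 1 choices.
Summing over c: 1 + 2 + 4 + 5 + 7 + 8 = 27
Check (closed form: nearest integer to p²/48 for even p, (p+3)²/48 for odd p): 36²/48 = 1296/48 ≈ 27.00 → 27

27 triangles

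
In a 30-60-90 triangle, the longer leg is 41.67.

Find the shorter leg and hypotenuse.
In a 30-60-90 triangle the sides are in ratio 1 : √3 : 2, so short leg = long leg/√3 and hypotenuse = 2·(short leg).
Short leg = 41.67/√3 ≈ 41.67/1.73205 ≈ 24.0582
Hypotenuse = 2·24.0582 ≈ 48.1164

Short leg = 24.06, Hypotenuse = 48.12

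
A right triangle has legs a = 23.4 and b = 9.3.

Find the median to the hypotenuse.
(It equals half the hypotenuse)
Hypotenuse c = √(a² + b²) = √(547.56 + 86.49) = √634.05 ≈ 25.1803
Median to hypotenuse = c/2 ≈ 25.1803/2 ≈ 12.5902

Median = 12.59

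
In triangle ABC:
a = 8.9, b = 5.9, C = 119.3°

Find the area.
Two sides and the included angle (SAS): A = ½·a·b·sin(C) = ½·8.9·5.9·sin(119.3°)
sin(119.3°) ≈ 0.872069
A ≈ ½·52.51·0.872069 = 26.255·0.872069 ≈ 22.8962

Area = 22.9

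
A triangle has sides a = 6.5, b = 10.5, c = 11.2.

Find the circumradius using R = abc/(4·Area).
First find the area with Heron's formula.
s = (6.5 + 10.5 + 11.2)/2 = 14.1
Area = √(s(s−a)(s−b)(s−c)) = √(14.1·7.6·3.6·2.9) ≈ √1118.75 ≈ 33.4477
abc = 6.5·10.5·11.2 = 764.4
R = abc/(4·Area) ≈ 764.4/(4·33.4477) = 764.4/133.791 ≈ 5.71339

R = 5.713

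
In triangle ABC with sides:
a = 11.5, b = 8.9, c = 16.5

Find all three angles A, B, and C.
Law of cosines for each angle (a² = 132.25, b² = 79.21, c² = 272.25):
cos(A) = (b² + c² − a²)/(2bc) = (79.21 + 272.25 − 132.25)/(2·8.9·16.5) = 219.21/293.7 ≈ 0.746374  ⇒  A ≈ 41.7228°
cos(B) = (a² + c² − b²)/(2ac) = (132.25 + 272.25 − 79.21)/(2·11.5·16.5) = 325.29/379.5 ≈ 0.857154  ⇒  B ≈ 31.0015°
cos(C) = (a² + b² − c²)/(2ab) = (132.25 + 79.21 − 272.25)/(2·11.5·8.9) = -60.79/204.7 ≈ -0.296971  ⇒  C ≈ 107.276°
Check: A + B + C ≈ 180°

A = 41.72°, B = 31°, C = 107.3°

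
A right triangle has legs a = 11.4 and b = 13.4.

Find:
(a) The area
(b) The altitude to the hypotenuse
(a) The legs are perpendicular, so Area = ½·a·b = ½·11.4·13.4 = ½·152.76 = 76.38
(b) Hypotenuse c = √(a² + b²) = √(129.96 + 179.56) = √309.52 ≈ 17.5932
    Area = ½·c·h_c  ⇒  h_c = 2·Area/c = 152.76/17.5932 ≈ 8.68291

Area = 76.38, h_c = 8.683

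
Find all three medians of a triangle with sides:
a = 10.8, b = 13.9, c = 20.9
Median formula: m_a = ½√(2b² + 2c² − a²) (and cyclically). a² = 116.64, b² = 193.21, c² = 436.81.
m_a = ½√(2·193.21 + 2·436.81 − 116.64) = ½√1143.4 ≈ ½·33.8142 ≈ 16.9071
m_b = ½√(2·116.64 + 2·436.81 − 193.21) = ½√913.69 ≈ ½·30.2273 ≈ 15.1137
m_c = ½√(2·116.64 + 2·193.21 − 436.81) = ½√182.89 ≈ ½·13.5237 ≈ 6.76184

m_a = 16.91, m_b = 15.11, m_c = 6.762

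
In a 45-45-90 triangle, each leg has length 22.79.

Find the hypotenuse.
In a 45-45-90 triangle the sides are in ratio 1 : 1 : √2, so hypotenuse = leg·√2.
Hypotenuse = 22.79·√2 ≈ 22.79·1.41421 ≈ 32.2299

Hypotenuse = 22.79√2 = 32.23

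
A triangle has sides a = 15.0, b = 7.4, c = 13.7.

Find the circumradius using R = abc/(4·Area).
First find the area with Heron's formula.
s = (15.0 + 7.4 + 13.7)/2 = 18.05
Area = √(s(s−a)(s−b)(s−c)) = √(18.05·3.05·10.65·4.35) ≈ √2550.44 ≈ 50.5019
abc = 15.0·7.4·13.7 = 1520.7
R = abc/(4·Area) ≈ 1520.7/(4·50.5019) = 1520.7/202.008 ≈ 7.52793

R = 7.528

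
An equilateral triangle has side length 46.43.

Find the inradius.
r = Area/s with s the semi-perimeter.
Area = (√3/4)·46.43² = (√3/4)·2155.7449 ≈ 0.433013·2155.7449 ≈ 933.465
s = 3·46.43/2 = 69.645
r ≈ 933.465/69.645 ≈ 13.4032
(Equivalently r = side/(2√3) = 46.43/3.4641 ≈ 13.4032.)

r = 13.4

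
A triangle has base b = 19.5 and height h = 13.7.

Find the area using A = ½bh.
A = ½·b·h = ½·19.5·13.7 = ½·267.15 = 133.575

Area = 133.575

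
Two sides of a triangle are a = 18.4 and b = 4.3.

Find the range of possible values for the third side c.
Triangle inequality: |a − b| < c < a + b
|a − b| = |18.4 − 4.3| = 14.1
a + b = 18.4 + 4.3 = 22.7

14.1 < c < 22.7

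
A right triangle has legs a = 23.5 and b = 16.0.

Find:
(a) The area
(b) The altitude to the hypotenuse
(a) The legs are perpendicular, so Area = ½·a·b = ½·23.5·16.0 = ½·376 = 188
(b) Hypotenuse c = √(a² + b²) = √(552.25 + 256) = √808.25 ≈ 28.4297
    Area = ½·c·h_c  ⇒  h_c = 2·Area/c = 376/28.4297 ≈ 13.2256

Area = 188, h_c = 13.23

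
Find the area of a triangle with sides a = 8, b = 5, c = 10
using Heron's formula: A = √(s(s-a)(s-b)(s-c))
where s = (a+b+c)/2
s = (8 + 5 + 10)/2 = 23/2 = 11.5
s − a = 3.5, s − b = 6.5, s − c = 1.5
s(s−a)(s−b)(s−c) = 11.5·3.5·6.5·1.5 = 392.4375
Area = √392.4375 ≈ 19.81

s = 11.5, Area = 19.81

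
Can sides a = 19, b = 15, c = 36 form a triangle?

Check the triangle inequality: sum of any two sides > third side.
a + b vs c: 19 + 15 = 34 ≤ 36  ✗
a + c vs b: 19 + 36 = 55 > 15  ✓
b + c vs a: 15 + 36 = 51 > 19  ✓

No: 19 + 15 = 34 is not > 36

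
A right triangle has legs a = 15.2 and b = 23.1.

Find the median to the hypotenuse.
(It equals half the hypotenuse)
Hypotenuse c = √(a² + b²) = √(231.04 + 533.61) = √764.65 ≈ 27.6523
Median to hypotenuse = c/2 ≈ 27.6523/2 ≈ 13.8262

Median = 13.83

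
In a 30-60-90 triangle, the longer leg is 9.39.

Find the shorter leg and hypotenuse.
In a 30-60-90 triangle the sides are in ratio 1 : √3 : 2, so short leg = long leg/√3 and hypotenuse = 2·(short leg).
Short leg = 9.39/√3 ≈ 9.39/1.73205 ≈ 5.42132
Hypotenuse = 2·5.42132 ≈ 10.8426

Short leg = 5.421, Hypotenuse = 10.84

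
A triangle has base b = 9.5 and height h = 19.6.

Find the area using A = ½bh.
A = ½·b·h = ½·9.5·19.6 = ½·186.2 = 93.1

Area = 93.1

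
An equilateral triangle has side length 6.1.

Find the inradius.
r = Area/s with s the semi-perimeter.
Area = (√3/4)·6.1² = (√3/4)·37.21 ≈ 0.433013·37.21 ≈ 16.1124
s = 3·6.1/2 = 9.15
r ≈ 16.1124/9.15 ≈ 1.76092
(Equivalently r = side/(2√3) = 6.1/3.4641 ≈ 1.76092.)

r = 1.761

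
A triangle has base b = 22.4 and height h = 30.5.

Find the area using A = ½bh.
A = ½·b·h = ½·22.4·30.5 = ½·683.2 = 341.6

Area = 341.6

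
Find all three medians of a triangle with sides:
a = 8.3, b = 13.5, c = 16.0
Median formula: m_a = ½√(2b² + 2c² − a²) (and cyclically). a² = 68.89, b² = 182.25, c² = 256.
m_a = ½√(2·182.25 + 2·256 − 68.89) = ½√807.61 ≈ ½·28.4185 ≈ 14.2092
m_b = ½√(2·68.89 + 2·256 − 182.25) = ½√467.53 ≈ ½·21.6224 ≈ 10.8112
m_c = ½√(2·68.89 + 2·182.25 − 256) = ½√246.28 ≈ ½·15.6933 ≈ 7.84666

m_a = 14.21, m_b = 10.81, m_c = 7.847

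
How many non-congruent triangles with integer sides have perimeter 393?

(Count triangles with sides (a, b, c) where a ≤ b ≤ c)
Let a ≤ b ≤ c with a + b + c = 393. The only binding inequality is a + b > c, i.e. 393 − c > c, so c < 393/2; and c ≥ 393/3 since c is the largest side.
So 131 ≤ c ≤ 196. For each c, b runs from ⌈(393 − c)/2⌉ up to c (then a = 393 − b − c satisfies 1 ≤ a ≤ b automatically), giving c − ⌈(393 − c)/2⌉ + 1 choices.
Summing over c: 1 + 2 + 4 + 5 + … + 97 + 98  (66 terms, c = 131, …, 196) = 3267
Check (closed form: nearest integer to p²/48 for even p, (p+3)²/48 for odd p): (393+3)²/48 = 396²/48 = 156816/48 ≈ 3267.00 → 3267

3267 triangles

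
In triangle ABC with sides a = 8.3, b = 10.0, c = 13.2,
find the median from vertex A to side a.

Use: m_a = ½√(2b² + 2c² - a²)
m_a = ½√(2·10.0² + 2·13.2² − 8.3²) = ½√(2·100 + 2·174.24 − 68.89) = ½√(200 + 348.48 − 68.89) = ½√479.59
√479.59 ≈ 21.8995, so m_a ≈ 10.9498

m_a = 10.95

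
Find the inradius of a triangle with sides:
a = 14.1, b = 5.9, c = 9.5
r = Area/s where s is the semi-perimeter.
s = (14.1 + 5.9 + 9.5)/2 = 29.5/2 = 14.75
Area = √(s(s−a)(s−b)(s−c)) = √(14.75·0.65·8.85·5.25) ≈ √445.459 ≈ 21.1059
r ≈ 21.1059/14.75 ≈ 1.43091

r = 1.431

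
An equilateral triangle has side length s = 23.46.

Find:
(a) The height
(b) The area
(a) The height splits the triangle into two 30-60-90 halves: h = s·√3/2 = 23.46·1.73205/2 ≈ 40.6339/2 ≈ 20.317
(b) Area = (√3/4)·s² = (√3/4)·23.46² = (√3/4)·550.3716 ≈ 0.433013·550.3716 ≈ 238.318

Height = 20.32, Area = 238.3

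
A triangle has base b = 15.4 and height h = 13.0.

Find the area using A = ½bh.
A = ½·b·h = ½·15.4·13.0 = ½·200.2 = 100.1

Area = 100.1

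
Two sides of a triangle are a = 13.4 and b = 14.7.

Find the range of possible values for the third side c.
Triangle inequality: |a − b| < c < a + b
|a − b| = |13.4 − 14.7| = 1.3
a + b = 13.4 + 14.7 = 28.1

1.3 < c < 28.1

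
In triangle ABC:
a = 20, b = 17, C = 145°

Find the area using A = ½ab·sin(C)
A = ½·a·b·sin(C) = ½·20·17·sin(145°)
sin(145°) ≈ 0.573576
A ≈ ½·340·0.573576 = 170·0.573576 ≈ 97.508

Area = 97.51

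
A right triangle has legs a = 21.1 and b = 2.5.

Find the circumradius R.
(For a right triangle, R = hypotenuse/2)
Hypotenuse c = √(a² + b²) = √(445.21 + 6.25) = √451.46 ≈ 21.2476
R = c/2 ≈ 21.2476/2 ≈ 10.6238

R = 10.62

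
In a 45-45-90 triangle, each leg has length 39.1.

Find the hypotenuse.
In a 45-45-90 triangle the sides are in ratio 1 : 1 : √2, so hypotenuse = leg·√2.
Hypotenuse = 39.1·√2 ≈ 39.1·1.41421 ≈ 55.2958

Hypotenuse = 39.1√2 = 55.3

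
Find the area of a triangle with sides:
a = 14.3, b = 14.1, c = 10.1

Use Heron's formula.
s = (14.3 + 14.1 + 10.1)/2 = 38.5/2 = 19.25
s − a = 4.95, s − b = 5.15, s − c = 9.15
s(s−a)(s−b)(s−c) = 19.25·4.95·5.15·9.15 ≈ 4490.19
Area = √4490.19 ≈ 67.0088

Area = 67.01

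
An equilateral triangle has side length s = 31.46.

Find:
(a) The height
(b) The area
(a) The height splits the triangle into two 30-60-90 halves: h = s·√3/2 = 31.46·1.73205/2 ≈ 54.4903/2 ≈ 27.2452
(b) Area = (√3/4)·s² = (√3/4)·31.46² = (√3/4)·989.7316 ≈ 0.433013·989.7316 ≈ 428.566

Height = 27.25, Area = 428.6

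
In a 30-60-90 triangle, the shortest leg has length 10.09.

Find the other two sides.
In a 30-60-90 triangle the sides are in ratio 1 : √3 : 2 (short leg : long leg : hypotenuse).
Long leg = 10.09·√3 ≈ 10.09·1.73205 ≈ 17.4764
Hypotenuse = 2·10.09 = 20.18

Long leg = 10.09√3 = 17.48, Hypotenuse = 20.18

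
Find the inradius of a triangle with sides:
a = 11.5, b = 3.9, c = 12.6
r = Area/s where s is the semi-perimeter.
s = (11.5 + 3.9 + 12.6)/2 = 28/2 = 14
Area = √(s(s−a)(s−b)(s−c)) = √(14·2.5·10.1·1.4) ≈ √494.9 ≈ 22.2463
r ≈ 22.2463/14 ≈ 1.58902

r = 1.589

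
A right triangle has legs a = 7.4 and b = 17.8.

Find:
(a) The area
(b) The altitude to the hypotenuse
(a) The legs are perpendicular, so Area = ½·a·b = ½·7.4·17.8 = ½·131.72 = 65.86
(b) Hypotenuse c = √(a² + b²) = √(54.76 + 316.84) = √371.6 ≈ 19.2769
    Area = ½·c·h_c  ⇒  h_c = 2·Area/c = 131.72/19.2769 ≈ 6.83304

Area = 65.86, h_c = 6.833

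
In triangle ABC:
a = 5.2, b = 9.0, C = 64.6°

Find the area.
Two sides and the included angle (SAS): A = ½·a·b·sin(C) = ½·5.2·9.0·sin(64.6°)
sin(64.6°) ≈ 0.903335
A ≈ ½·46.8·0.903335 = 23.4·0.903335 ≈ 21.138

Area = 21.14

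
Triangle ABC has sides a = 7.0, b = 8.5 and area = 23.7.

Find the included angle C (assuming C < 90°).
Area = ½·a·b·sin(C)  ⇒  sin(C) = 2·Area/(a·b) = 2·23.7/(7.0·8.5) = 47.4/59.5 ≈ 0.796639
C = arcsin(0.796639) ≈ 52.8103° (taking the acute solution since C < 90°)

C = 52.81°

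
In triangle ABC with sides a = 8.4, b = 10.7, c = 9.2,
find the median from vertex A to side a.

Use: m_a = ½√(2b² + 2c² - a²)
m_a = ½√(2·10.7² + 2·9.2² − 8.4²) = ½√(2·114.49 + 2·84.64 − 70.56) = ½√(228.98 + 169.28 − 70.56) = ½√327.7
√327.7 ≈ 18.1025, so m_a ≈ 9.05124

m_a = 9.051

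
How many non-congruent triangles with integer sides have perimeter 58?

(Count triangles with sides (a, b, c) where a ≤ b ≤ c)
Let a ≤ b ≤ c with a + b + c = 58. The only binding inequality is a + b > c, i.e. 58 − c > c, so c < 58/2; and c ≥ 58/3 since c is the largest side.
So 20 ≤ c ≤ 28. For each c, b runs from ⌈(58 − c)/2⌉ up to c (then a = 58 − b − c satisfies 1 ≤ a ≤ b automatically), giving c − ⌈(58 − c)/2⌉ + 1 choices.
Summing over c: 2 + 3 + 5 + 6 + 8 + 9 + 11 + 12 + 14 = 70
Check (closed form: nearest integer to p²/48 for even p, (p+3)²/48 for odd p): 58²/48 = 3364/48 ≈ 70.08 → 70

70 triangles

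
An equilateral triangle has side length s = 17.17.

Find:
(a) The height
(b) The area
(a) The height splits the triangle into two 30-60-90 halves: h = s·√3/2 = 17.17·1.73205/2 ≈ 29.7393/2 ≈ 14.8697
(b) Area = (√3/4)·s² = (√3/4)·17.17² = (√3/4)·294.8089 ≈ 0.433013·294.8089 ≈ 127.656

Height = 14.87, Area = 127.7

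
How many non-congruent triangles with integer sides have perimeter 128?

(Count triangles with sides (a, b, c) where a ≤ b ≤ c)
Let a ≤ b ≤ c with a + b + c = 128. The only binding inequality is a + b > c, i.e. 128 − c > c, so c < 128/2; and c ≥ 128/3 since c is the largest side.
So 43 ≤ c ≤ 63. For each c, b runs from ⌈(128 − c)/2⌉ up to c (then a = 128 − b − c satisfies 1 ≤ a ≤ b automatically), giving c − ⌈(128 − c)/2⌉ + 1 choices.
Summing over c: 1 + 3 + 4 + 6 + … + 30 + 31  (21 terms, c = 43, …, 63) = 341
Check (closed form: nearest integer to p²/48 for even p, (p+3)²/48 for odd p): 128²/48 = 16384/48 ≈ 341.33 → 341

341 triangles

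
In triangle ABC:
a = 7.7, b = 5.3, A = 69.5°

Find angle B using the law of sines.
a/sin(A) = b/sin(B)  ⇒  sin(B) = b·sin(A)/a = 5.3·sin(69.5°)/7.7
sin(69.5°) ≈ 0.936672
sin(B) ≈ 5.3·0.936672/7.7 ≈ 4.96436/7.7 ≈ 0.644722
B = arcsin(0.644722) ≈ 40.1449°
(Since b ≤ a we need B ≤ A, so the obtuse alternative 180° − 40.1449° ≈ 139.855° is rejected.)

B = 40.14°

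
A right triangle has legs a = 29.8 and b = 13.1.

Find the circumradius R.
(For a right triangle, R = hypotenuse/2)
Hypotenuse c = √(a² + b²) = √(888.04 + 171.61) = √1059.65 ≈ 32.5523
R = c/2 ≈ 32.5523/2 ≈ 16.2761

R = 16.28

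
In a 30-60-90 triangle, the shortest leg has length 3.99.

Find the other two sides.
In a 30-60-90 triangle the sides are in ratio 1 : √3 : 2 (short leg : long leg : hypotenuse).
Long leg = 3.99·√3 ≈ 3.99·1.73205 ≈ 6.91088
Hypotenuse = 2·3.99 = 7.98

Long leg = 3.99√3 = 6.911, Hypotenuse = 7.98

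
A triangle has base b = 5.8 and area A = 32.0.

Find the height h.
A = ½·b·h  ⇒  h = 2A/b = 2·32.0/5.8 = 64/5.8 ≈ 11.0345

h = 11.03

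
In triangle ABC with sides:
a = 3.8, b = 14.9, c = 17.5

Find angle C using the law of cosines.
c² = a² + b² − 2ab·cos(C)  ⇒  cos(C) = (a² + b² − c²)/(2ab)
cos(C) = (3.8² + 14.9² − 17.5²)/(2·3.8·14.9) = (14.44 + 222.01 − 306.25)/113.24 = -69.8/113.24 ≈ -0.61639
C = arccos(-0.61639) ≈ 128.053°

C = 128.1°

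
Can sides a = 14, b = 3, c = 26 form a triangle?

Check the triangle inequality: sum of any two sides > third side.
a + b vs c: 14 + 3 = 17 ≤ 26  ✗
a + c vs b: 14 + 26 = 40 > 3  ✓
b + c vs a: 3 + 26 = 29 > 14  ✓

No: 14 + 3 = 17 is not > 26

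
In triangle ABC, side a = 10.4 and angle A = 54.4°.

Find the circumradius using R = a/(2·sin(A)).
R = a/(2·sin(A)) = 10.4/(2·sin(54.4°))
sin(54.4°) ≈ 0.813101
R ≈ 10.4/(2·0.813101) = 10.4/1.6262 ≈ 6.39527

R = 6.395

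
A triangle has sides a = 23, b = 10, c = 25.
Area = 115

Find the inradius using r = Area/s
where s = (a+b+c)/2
s = (23 + 10 + 25)/2 = 58/2 = 29
r = Area/s = 115/29 ≈ 3.96552

r = 3.966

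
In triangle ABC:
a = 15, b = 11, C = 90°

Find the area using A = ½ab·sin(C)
A = ½·a·b·sin(C) = ½·15·11·sin(90°)
sin(90°) ≈ 1
A ≈ ½·165·1 = 82.5·1 ≈ 82.5

Area = 82.5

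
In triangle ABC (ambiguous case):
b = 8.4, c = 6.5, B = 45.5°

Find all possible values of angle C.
b/sin(B) = c/sin(C)  ⇒  sin(C) = c·sin(B)/b = 6.5·sin(45.5°)/8.4
sin(45.5°) ≈ 0.71325
sin(C) ≈ 6.5·0.71325/8.4 ≈ 4.63613/8.4 ≈ 0.55192
Candidate 1: C₁ = arcsin(0.55192) ≈ 33.4988°  →  A = 180° − 45.5° − 33.4988° ≈ 101.001° > 0, valid
Candidate 2: C₂ = 180° − C₁ ≈ 146.501°  →  A = 180° − 45.5° − 146.501° ≈ -12.0012° ≤ 0, not a valid triangle

C = 33.5° (one solution)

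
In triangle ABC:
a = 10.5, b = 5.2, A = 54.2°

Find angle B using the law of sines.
a/sin(A) = b/sin(B)  ⇒  sin(B) = b·sin(A)/a = 5.2·sin(54.2°)/10.5
sin(54.2°) ≈ 0.811064
sin(B) ≈ 5.2·0.811064/10.5 ≈ 4.21753/10.5 ≈ 0.40167
B = arcsin(0.40167) ≈ 23.6826°
(Since b ≤ a we need B ≤ A, so the obtuse alternative 180° − 23.6826° ≈ 156.317° is rejected.)

B = 23.68°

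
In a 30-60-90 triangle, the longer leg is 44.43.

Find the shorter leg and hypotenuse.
In a 30-60-90 triangle the sides are in ratio 1 : √3 : 2, so short leg = long leg/√3 and hypotenuse = 2·(short leg).
Short leg = 44.43/√3 ≈ 44.43/1.73205 ≈ 25.6517
Hypotenuse = 2·25.6517 ≈ 51.3033

Short leg = 25.65, Hypotenuse = 51.3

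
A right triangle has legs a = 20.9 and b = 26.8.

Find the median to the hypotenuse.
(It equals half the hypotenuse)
Hypotenuse c = √(a² + b²) = √(436.81 + 718.24) = √1155.05 ≈ 33.986
Median to hypotenuse = c/2 ≈ 33.986/2 ≈ 16.993

Median = 16.99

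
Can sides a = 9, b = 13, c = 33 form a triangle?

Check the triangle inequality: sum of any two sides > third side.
a + b vs c: 9 + 13 = 22 ≤ 33  ✗
a + c vs b: 9 + 33 = 42 > 13  ✓
b + c vs a: 13 + 33 = 46 > 9  ✓

No: 9 + 13 = 22 is not > 33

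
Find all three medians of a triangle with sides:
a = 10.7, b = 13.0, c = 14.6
Median formula: m_a = ½√(2b² + 2c² − a²) (and cyclically). a² = 114.49, b² = 169, c² = 213.16.
m_a = ½√(2·169 + 2·213.16 − 114.49) = ½√649.83 ≈ ½·25.4918 ≈ 12.7459
m_b = ½√(2·114.49 + 2·213.16 − 169) = ½√486.3 ≈ ½·22.0522 ≈ 11.0261
m_c = ½√(2·114.49 + 2·169 − 213.16) = ½√353.82 ≈ ½·18.8101 ≈ 9.40505

m_a = 12.75, m_b = 11.03, m_c = 9.405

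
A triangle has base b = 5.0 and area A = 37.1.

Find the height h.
A = ½·b·h  ⇒  h = 2A/b = 2·37.1/5.0 = 74.2/5.0 ≈ 14.84

h = 14.84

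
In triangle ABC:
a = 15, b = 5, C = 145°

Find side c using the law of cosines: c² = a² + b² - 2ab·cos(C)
c² = 15² + 5² − 2·15·5·cos(145°)
cos(145°) ≈ -0.819152
c² ≈ 225 + 25 − 150·(-0.819152) ≈ 250 + 122.873 ≈ 372.873
c ≈ √372.873 ≈ 19.3099

c = 19.31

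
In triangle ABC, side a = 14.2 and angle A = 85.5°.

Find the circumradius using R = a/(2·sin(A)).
R = a/(2·sin(A)) = 14.2/(2·sin(85.5°))
sin(85.5°) ≈ 0.996917
R ≈ 14.2/(2·0.996917) = 14.2/1.99383 ≈ 7.12195

R = 7.122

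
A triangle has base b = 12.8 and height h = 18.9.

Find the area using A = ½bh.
A = ½·b·h = ½·12.8·18.9 = ½·241.92 = 120.96

Area = 120.96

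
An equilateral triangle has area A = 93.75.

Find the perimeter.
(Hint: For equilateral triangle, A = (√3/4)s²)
A = (√3/4)s²  ⇒  s² = 4A/√3 = 4·93.75/√3 = 375/1.73205 ≈ 216.506
s ≈ √216.506 ≈ 14.7142
Perimeter = 3s ≈ 3·14.7142 ≈ 44.1425

Perimeter = 44.14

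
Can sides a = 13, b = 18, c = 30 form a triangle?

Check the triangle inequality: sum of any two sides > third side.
a + b vs c: 13 + 18 = 31 > 30  ✓
a + c vs b: 13 + 30 = 43 > 18  ✓
b + c vs a: 18 + 30 = 48 > 13  ✓

Yes, triangle inequality satisfied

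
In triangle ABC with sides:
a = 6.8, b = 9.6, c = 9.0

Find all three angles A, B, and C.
Law of cosines for each angle (a² = 46.24, b² = 92.16, c² = 81):
cos(A) = (b² + c² − a²)/(2bc) = (92.16 + 81 − 46.24)/(2·9.6·9.0) = 126.92/172.8 ≈ 0.734491  ⇒  A ≈ 42.7358°
cos(B) = (a² + c² − b²)/(2ac) = (46.24 + 81 − 92.16)/(2·6.8·9.0) = 35.08/122.4 ≈ 0.286601  ⇒  B ≈ 73.3454°
cos(C) = (a² + b² − c²)/(2ab) = (46.24 + 92.16 − 81)/(2·6.8·9.6) = 57.4/130.56 ≈ 0.439645  ⇒  C ≈ 63.9188°
Check: A + B + C ≈ 180°

A = 42.74°, B = 73.35°, C = 63.92°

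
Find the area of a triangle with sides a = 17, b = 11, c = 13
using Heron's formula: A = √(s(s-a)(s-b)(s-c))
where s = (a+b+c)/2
s = (17 + 11 + 13)/2 = 41/2 = 20.5
s − a = 3.5, s − b = 9.5, s − c = 7.5
s(s−a)(s−b)(s−c) = 20.5·3.5·9.5·7.5 = 5112.1875
Area = √5112.1875 ≈ 71.4996

s = 20.5, Area = 71.5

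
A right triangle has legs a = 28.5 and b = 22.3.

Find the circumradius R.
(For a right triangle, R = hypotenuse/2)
Hypotenuse c = √(a² + b²) = √(812.25 + 497.29) = √1309.54 ≈ 36.1876
R = c/2 ≈ 36.1876/2 ≈ 18.0938

R = 18.09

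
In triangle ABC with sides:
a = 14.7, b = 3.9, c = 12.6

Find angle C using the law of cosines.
c² = a² + b² − 2ab·cos(C)  ⇒  cos(C) = (a² + b² − c²)/(2ab)
cos(C) = (14.7² + 3.9² − 12.6²)/(2·14.7·3.9) = (216.09 + 15.21 − 158.76)/114.66 = 72.54/114.66 ≈ 0.632653
C = arccos(0.632653) ≈ 50.7539°

C = 50.75°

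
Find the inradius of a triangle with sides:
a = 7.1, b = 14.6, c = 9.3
r = Area/s where s is the semi-perimeter.
s = (7.1 + 14.6 + 9.3)/2 = 31/2 = 15.5
Area = √(s(s−a)(s−b)(s−c)) = √(15.5·8.4·0.9·6.2) ≈ √726.516 ≈ 26.954
r ≈ 26.954/15.5 ≈ 1.73897

r = 1.739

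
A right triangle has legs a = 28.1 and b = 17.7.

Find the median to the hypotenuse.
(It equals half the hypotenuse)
Hypotenuse c = √(a² + b²) = √(789.61 + 313.29) = √1102.9 ≈ 33.2099
Median to hypotenuse = c/2 ≈ 33.2099/2 ≈ 16.605

Median = 16.6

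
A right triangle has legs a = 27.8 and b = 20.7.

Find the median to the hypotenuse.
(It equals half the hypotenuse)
Hypotenuse c = √(a² + b²) = √(772.84 + 428.49) = √1201.33 ≈ 34.6602
Median to hypotenuse = c/2 ≈ 34.6602/2 ≈ 17.3301

Median = 17.33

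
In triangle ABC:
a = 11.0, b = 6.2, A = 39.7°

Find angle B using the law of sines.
a/sin(A) = b/sin(B)  ⇒  sin(B) = b·sin(A)/a = 6.2·sin(39.7°)/11.0
sin(39.7°) ≈ 0.638768
sin(B) ≈ 6.2·0.638768/11.0 ≈ 3.96036/11.0 ≈ 0.360033
B = arcsin(0.360033) ≈ 21.1022°
(Since b ≤ a we need B ≤ A, so the obtuse alternative 180° − 21.1022° ≈ 158.898° is rejected.)

B = 21.1°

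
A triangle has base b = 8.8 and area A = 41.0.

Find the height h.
A = ½·b·h  ⇒  h = 2A/b = 2·41.0/8.8 = 82/8.8 ≈ 9.31818

h = 9.318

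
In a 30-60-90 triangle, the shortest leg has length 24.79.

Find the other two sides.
In a 30-60-90 triangle the sides are in ratio 1 : √3 : 2 (short leg : long leg : hypotenuse).
Long leg = 24.79·√3 ≈ 24.79·1.73205 ≈ 42.9375
Hypotenuse = 2·24.79 = 49.58

Long leg = 24.79√3 = 42.94, Hypotenuse = 49.58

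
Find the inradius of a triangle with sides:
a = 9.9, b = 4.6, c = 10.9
r = Area/s where s is the semi-perimeter.
s = (9.9 + 4.6 + 10.9)/2 = 25.4/2 = 12.7
Area = √(s(s−a)(s−b)(s−c)) = √(12.7·2.8·8.1·1.8) ≈ √518.465 ≈ 22.7698
r ≈ 22.7698/12.7 ≈ 1.7929

r = 1.793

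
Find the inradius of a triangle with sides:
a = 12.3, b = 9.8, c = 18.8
r = Area/s where s is the semi-perimeter.
s = (12.3 + 9.8 + 18.8)/2 = 40.9/2 = 20.45
Area = √(s(s−a)(s−b)(s−c)) = √(20.45·8.15·10.65·1.65) ≈ √2928.76 ≈ 54.1181
r ≈ 54.1181/20.45 ≈ 2.64636

r = 2.646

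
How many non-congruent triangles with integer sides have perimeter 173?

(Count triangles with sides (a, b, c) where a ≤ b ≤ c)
Let a ≤ b ≤ c with a + b + c = 173. The only binding inequality is a + b > c, i.e. 173 − c > c, so c < 173/2; and c ≥ 173/3 since c is the largest side.
So 58 ≤ c ≤ 86. For each c, b runs from ⌈(173 − c)/2⌉ up to c (then a = 173 − b − c satisfies 1 ≤ a ≤ b automatically), giving c − ⌈(173 − c)/2⌉ + 1 choices.
Summing over c: 1 + 3 + 4 + 6 + … + 42 + 43  (29 terms, c = 58, …, 86) = 645
Check (closed form: nearest integer to p²/48 for even p, (p+3)²/48 for odd p): (173+3)²/48 = 176²/48 = 30976/48 ≈ 645.33 → 645

645 triangles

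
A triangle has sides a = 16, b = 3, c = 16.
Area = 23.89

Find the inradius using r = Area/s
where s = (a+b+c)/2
s = (16 + 3 + 16)/2 = 35/2 = 17.5
r = Area/s = 23.89/17.5 ≈ 1.36514

r = 1.365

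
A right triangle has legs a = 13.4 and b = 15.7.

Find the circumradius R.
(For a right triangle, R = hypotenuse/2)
Hypotenuse c = √(a² + b²) = √(179.56 + 246.49) = √426.05 ≈ 20.641
R = c/2 ≈ 20.641/2 ≈ 10.3205

R = 10.32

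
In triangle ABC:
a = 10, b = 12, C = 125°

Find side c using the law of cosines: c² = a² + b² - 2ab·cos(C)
c² = 10² + 12² − 2·10·12·cos(125°)
cos(125°) ≈ -0.573576
c² ≈ 100 + 144 − 240·(-0.573576) ≈ 244 + 137.658 ≈ 381.658
c ≈ √381.658 ≈ 19.5361

c = 19.54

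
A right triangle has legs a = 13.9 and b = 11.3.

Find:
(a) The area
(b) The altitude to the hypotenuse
(a) The legs are perpendicular, so Area = ½·a·b = ½·13.9·11.3 = ½·157.07 = 78.535
(b) Hypotenuse c = √(a² + b²) = √(193.21 + 127.69) = √320.9 ≈ 17.9137
    Area = ½·c·h_c  ⇒  h_c = 2·Area/c = 157.07/17.9137 ≈ 8.76816

Area = 78.535, h_c = 8.768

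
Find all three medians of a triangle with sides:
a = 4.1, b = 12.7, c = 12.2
Median formula: m_a = ½√(2b² + 2c² − a²) (and cyclically). a² = 16.81, b² = 161.29, c² = 148.84.
m_a = ½√(2·161.29 + 2·148.84 − 16.81) = ½√603.45 ≈ ½·24.5652 ≈ 12.2826
m_b = ½√(2·16.81 + 2·148.84 − 161.29) = ½√170.01 ≈ ½·13.0388 ≈ 6.51939
m_c = ½√(2·16.81 + 2·161.29 − 148.84) = ½√207.36 ≈ ½·14.4 ≈ 7.2

m_a = 12.28, m_b = 6.519, m_c = 7.2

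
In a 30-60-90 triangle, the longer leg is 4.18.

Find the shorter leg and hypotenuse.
In a 30-60-90 triangle the sides are in ratio 1 : √3 : 2, so short leg = long leg/√3 and hypotenuse = 2·(short leg).
Short leg = 4.18/√3 ≈ 4.18/1.73205 ≈ 2.41332
Hypotenuse = 2·2.41332 ≈ 4.82665

Short leg = 2.413, Hypotenuse = 4.827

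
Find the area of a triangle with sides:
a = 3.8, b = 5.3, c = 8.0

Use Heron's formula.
s = (3.8 + 5.3 + 8.0)/2 = 17.1/2 = 8.55
s − a = 4.75, s − b = 3.25, s − c = 0.55
s(s−a)(s−b)(s−c) = 8.55·4.75·3.25·0.55 ≈ 72.5948
Area = √72.5948 ≈ 8.52026

Area = 8.52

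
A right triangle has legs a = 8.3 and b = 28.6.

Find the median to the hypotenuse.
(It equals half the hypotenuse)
Hypotenuse c = √(a² + b²) = √(68.89 + 817.96) = √886.85 ≈ 29.78
Median to hypotenuse = c/2 ≈ 29.78/2 ≈ 14.89

Median = 14.89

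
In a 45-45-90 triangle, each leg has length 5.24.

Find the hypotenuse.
In a 45-45-90 triangle the sides are in ratio 1 : 1 : √2, so hypotenuse = leg·√2.
Hypotenuse = 5.24·√2 ≈ 5.24·1.41421 ≈ 7.41048

Hypotenuse = 5.24√2 = 7.41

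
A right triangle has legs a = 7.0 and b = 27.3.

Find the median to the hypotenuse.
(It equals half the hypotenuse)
Hypotenuse c = √(a² + b²) = √(49 + 745.29) = √794.29 ≈ 28.1832
Median to hypotenuse = c/2 ≈ 28.1832/2 ≈ 14.0916

Median = 14.09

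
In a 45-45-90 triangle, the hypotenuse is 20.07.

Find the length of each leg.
In a 45-45-90 triangle hypotenuse = leg·√2, so leg = hypotenuse/√2.
Leg = 20.07/√2 ≈ 20.07/1.41421 ≈ 14.1916

Each leg = 14.19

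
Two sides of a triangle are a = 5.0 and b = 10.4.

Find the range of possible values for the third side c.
Triangle inequality: |a − b| < c < a + b
|a − b| = |5.0 − 10.4| = 5.4
a + b = 5.0 + 10.4 = 15.4

5.4 < c < 15.4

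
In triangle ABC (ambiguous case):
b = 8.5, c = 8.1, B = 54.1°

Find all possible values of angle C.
b/sin(B) = c/sin(C)  ⇒  sin(C) = c·sin(B)/b = 8.1·sin(54.1°)/8.5
sin(54.1°) ≈ 0.810042
sin(C) ≈ 8.1·0.810042/8.5 ≈ 6.56134/8.5 ≈ 0.771922
Candidate 1: C₁ = arcsin(0.771922) ≈ 50.5268°  →  A = 180° − 54.1° − 50.5268° ≈ 75.3732° > 0, valid
Candidate 2: C₂ = 180° − C₁ ≈ 129.473°  →  A = 180° − 54.1° − 129.473° ≈ -3.5732° ≤ 0, not a valid triangle

C = 50.53° (one solution)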